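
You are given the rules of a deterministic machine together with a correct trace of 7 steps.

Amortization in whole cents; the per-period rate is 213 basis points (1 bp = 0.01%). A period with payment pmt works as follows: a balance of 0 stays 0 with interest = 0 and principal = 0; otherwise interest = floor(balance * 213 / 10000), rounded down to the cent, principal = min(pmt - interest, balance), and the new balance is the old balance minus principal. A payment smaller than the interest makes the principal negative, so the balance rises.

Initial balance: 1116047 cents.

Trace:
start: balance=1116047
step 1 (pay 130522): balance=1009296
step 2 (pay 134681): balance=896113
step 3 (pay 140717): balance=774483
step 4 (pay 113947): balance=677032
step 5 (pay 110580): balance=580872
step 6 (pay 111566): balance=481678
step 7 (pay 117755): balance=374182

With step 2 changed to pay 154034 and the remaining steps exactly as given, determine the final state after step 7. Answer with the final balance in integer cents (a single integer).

352678

(re-executing from step 2 with the substitution; state before step 2: balance=1009296)
step 2 (pay 154034): balance=876760
step 3 (pay 140717): balance=754717
step 4 (pay 113947): balance=656845
step 5 (pay 110580): balance=560255
step 6 (pay 111566): balance=460622
step 7 (pay 117755): balance=352678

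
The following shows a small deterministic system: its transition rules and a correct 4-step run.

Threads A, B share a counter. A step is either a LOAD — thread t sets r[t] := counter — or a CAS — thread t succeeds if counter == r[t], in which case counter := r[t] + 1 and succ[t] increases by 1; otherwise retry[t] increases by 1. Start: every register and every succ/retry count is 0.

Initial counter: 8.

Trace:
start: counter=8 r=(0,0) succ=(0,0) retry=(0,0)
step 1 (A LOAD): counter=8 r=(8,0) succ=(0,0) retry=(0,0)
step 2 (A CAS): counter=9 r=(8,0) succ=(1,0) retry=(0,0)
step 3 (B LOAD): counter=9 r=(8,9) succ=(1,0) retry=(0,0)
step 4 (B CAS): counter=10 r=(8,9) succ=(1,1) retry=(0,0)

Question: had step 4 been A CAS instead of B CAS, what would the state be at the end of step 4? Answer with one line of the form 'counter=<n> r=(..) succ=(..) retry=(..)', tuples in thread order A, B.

(re-executing from step 4 with the substitution; state before step 4: counter=9 r=(8,9) succ=(1,0) retry=(0,0))
step 4 (A CAS): counter=9 r=(8,9) succ=(1,0) retry=(1,0)

counter=9 r=(8,9) succ=(1,0) retry=(1,0)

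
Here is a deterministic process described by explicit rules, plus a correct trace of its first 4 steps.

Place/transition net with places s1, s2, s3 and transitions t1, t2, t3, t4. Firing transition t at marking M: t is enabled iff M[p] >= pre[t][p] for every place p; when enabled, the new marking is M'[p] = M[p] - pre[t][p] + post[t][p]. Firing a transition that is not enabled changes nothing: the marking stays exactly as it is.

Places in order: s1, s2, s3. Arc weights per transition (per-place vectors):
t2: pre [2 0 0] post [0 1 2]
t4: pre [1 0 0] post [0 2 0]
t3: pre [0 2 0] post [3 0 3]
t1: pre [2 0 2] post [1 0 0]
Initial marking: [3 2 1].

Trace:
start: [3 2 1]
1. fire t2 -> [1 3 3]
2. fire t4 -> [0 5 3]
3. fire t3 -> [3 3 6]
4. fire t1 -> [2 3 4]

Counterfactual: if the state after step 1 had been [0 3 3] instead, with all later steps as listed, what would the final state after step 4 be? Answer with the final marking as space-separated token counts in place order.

state after step 1 := [0 3 3]
2. fire t4 -> [0 3 3]
3. fire t3 -> [3 1 6]
4. fire t1 -> [2 1 4]

2 1 4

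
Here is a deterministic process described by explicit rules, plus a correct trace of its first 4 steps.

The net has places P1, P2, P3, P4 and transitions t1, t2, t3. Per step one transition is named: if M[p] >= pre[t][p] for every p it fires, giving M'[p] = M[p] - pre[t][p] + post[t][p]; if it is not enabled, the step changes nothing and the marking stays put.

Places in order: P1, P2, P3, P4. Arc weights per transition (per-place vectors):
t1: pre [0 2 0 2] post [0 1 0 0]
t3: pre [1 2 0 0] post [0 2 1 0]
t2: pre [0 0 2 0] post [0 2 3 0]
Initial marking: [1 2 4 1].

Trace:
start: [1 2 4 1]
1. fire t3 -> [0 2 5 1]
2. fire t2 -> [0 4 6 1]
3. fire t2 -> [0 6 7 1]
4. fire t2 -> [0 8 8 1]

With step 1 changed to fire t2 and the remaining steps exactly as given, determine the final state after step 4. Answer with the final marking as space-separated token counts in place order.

1 10 8 1

(re-executing from step 1 with the substitution; state before step 1: [1 2 4 1])
1. fire t2 -> [1 4 5 1]
2. fire t2 -> [1 6 6 1]
3. fire t2 -> [1 8 7 1]
4. fire t2 -> [1 10 8 1]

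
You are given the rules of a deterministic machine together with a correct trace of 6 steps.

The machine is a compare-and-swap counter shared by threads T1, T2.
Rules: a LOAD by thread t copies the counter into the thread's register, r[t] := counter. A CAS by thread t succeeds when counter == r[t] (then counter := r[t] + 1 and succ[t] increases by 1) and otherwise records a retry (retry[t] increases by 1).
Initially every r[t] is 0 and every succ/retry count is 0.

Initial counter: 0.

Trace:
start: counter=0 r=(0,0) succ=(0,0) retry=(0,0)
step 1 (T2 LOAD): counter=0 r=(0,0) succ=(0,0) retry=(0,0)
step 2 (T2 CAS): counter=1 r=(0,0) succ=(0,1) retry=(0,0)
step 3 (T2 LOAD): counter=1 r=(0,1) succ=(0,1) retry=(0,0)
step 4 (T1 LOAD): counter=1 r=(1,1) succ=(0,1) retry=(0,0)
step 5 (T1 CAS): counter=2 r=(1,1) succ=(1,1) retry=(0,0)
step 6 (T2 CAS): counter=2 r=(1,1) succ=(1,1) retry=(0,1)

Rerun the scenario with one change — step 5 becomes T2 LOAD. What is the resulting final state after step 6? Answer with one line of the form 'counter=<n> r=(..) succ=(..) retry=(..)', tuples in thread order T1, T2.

counter=2 r=(1,1) succ=(0,2) retry=(0,0)

(re-executing from step 5 with the substitution; state before step 5: counter=1 r=(1,1) succ=(0,1) retry=(0,0))
step 5 (T2 LOAD): counter=1 r=(1,1) succ=(0,1) retry=(0,0)
step 6 (T2 CAS): counter=2 r=(1,1) succ=(0,2) retry=(0,0)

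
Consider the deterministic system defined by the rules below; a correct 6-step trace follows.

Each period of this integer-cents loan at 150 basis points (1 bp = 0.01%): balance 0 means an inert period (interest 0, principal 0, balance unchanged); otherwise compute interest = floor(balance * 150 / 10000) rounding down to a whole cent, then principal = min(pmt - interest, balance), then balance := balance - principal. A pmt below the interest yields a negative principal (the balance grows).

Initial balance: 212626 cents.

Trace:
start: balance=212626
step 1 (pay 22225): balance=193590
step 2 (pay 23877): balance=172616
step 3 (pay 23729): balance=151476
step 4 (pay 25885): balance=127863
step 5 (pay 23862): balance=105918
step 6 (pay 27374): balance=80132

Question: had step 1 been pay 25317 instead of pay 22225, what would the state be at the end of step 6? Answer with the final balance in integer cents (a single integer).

(re-executing from step 1 with the substitution; state before step 1: balance=212626)
step 1 (pay 25317): balance=190498
step 2 (pay 23877): balance=169478
step 3 (pay 23729): balance=148291
step 4 (pay 25885): balance=124630
step 5 (pay 23862): balance=102637
step 6 (pay 27374): balance=76802

76802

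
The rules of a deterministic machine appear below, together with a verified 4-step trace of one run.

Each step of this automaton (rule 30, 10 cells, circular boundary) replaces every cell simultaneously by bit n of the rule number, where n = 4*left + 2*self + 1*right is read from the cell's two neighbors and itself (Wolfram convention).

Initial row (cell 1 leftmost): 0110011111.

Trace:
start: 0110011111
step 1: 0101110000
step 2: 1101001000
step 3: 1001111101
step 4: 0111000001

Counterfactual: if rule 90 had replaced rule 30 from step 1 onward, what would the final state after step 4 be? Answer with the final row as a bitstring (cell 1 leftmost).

1000101111

(re-executing steps 1..4 under rule 90; state before step 1: 0110011111)
step 1: 0111110001
step 2: 0100011010
step 3: 1010111001
step 4: 1000101111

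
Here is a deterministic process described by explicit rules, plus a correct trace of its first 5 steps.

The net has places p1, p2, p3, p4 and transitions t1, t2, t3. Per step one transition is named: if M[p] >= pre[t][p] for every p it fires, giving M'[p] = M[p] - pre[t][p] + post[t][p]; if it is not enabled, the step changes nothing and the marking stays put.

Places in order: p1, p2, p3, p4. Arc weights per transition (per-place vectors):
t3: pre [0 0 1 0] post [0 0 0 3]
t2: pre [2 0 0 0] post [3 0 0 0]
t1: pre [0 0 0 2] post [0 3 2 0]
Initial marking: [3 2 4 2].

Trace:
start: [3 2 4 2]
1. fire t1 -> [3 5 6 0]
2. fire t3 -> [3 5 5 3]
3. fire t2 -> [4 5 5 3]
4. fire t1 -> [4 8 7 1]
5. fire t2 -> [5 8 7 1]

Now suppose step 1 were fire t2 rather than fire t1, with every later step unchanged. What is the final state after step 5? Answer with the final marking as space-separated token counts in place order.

6 5 5 3

(re-executing from step 1 with the substitution; state before step 1: [3 2 4 2])
1. fire t2 -> [4 2 4 2]
2. fire t3 -> [4 2 3 5]
3. fire t2 -> [5 2 3 5]
4. fire t1 -> [5 5 5 3]
5. fire t2 -> [6 5 5 3]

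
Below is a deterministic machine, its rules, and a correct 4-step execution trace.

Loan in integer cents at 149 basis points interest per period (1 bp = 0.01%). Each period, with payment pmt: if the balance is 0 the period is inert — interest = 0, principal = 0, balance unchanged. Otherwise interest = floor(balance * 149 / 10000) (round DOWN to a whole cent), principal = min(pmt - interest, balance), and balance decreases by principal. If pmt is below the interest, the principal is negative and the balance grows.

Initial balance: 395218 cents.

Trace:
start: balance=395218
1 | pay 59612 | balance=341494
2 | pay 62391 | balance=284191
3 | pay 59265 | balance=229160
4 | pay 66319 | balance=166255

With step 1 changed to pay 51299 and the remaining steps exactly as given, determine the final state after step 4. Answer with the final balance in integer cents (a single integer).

174946

(re-executing from step 1 with the substitution; state before step 1: balance=395218)
1 | pay 51299 | balance=349807
2 | pay 62391 | balance=292628
3 | pay 59265 | balance=237723
4 | pay 66319 | balance=174946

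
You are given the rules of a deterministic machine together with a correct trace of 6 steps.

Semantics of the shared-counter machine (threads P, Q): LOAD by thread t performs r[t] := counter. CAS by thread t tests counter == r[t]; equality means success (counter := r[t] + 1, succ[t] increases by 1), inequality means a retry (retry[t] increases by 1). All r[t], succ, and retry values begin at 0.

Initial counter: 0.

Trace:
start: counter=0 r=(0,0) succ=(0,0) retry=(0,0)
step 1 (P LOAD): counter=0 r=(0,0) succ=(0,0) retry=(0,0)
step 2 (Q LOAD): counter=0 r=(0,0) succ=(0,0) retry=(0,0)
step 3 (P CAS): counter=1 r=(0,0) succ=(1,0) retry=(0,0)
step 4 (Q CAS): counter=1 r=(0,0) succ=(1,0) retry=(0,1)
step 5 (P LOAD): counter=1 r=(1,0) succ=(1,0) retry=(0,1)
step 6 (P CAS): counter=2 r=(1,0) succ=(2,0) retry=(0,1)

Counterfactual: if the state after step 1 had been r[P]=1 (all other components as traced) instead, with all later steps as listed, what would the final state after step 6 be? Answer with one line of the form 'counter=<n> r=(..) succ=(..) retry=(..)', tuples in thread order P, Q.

state after step 1 := counter=0 r=(1,0) succ=(0,0) retry=(0,0)
step 2 (Q LOAD): counter=0 r=(1,0) succ=(0,0) retry=(0,0)
step 3 (P CAS): counter=0 r=(1,0) succ=(0,0) retry=(1,0)
step 4 (Q CAS): counter=1 r=(1,0) succ=(0,1) retry=(1,0)
step 5 (P LOAD): counter=1 r=(1,0) succ=(0,1) retry=(1,0)
step 6 (P CAS): counter=2 r=(1,0) succ=(1,1) retry=(1,0)

counter=2 r=(1,0) succ=(1,1) retry=(1,0)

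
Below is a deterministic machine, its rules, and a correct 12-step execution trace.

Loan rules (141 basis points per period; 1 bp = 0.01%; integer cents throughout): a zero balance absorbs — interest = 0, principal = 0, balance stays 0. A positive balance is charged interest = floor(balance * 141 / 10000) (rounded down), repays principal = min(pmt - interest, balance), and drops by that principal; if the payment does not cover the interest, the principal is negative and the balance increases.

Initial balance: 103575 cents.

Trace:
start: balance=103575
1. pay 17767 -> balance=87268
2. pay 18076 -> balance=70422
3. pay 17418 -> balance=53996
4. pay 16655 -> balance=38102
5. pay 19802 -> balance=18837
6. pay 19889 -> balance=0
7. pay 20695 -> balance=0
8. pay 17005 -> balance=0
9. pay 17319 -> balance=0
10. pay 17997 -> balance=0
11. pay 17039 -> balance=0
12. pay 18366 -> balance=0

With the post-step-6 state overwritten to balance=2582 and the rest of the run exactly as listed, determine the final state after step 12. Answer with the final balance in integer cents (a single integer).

0

state after step 6 := balance=2582
7. pay 20695 -> balance=0
8. pay 17005 -> balance=0
9. pay 17319 -> balance=0
10. pay 17997 -> balance=0
11. pay 17039 -> balance=0
12. pay 18366 -> balance=0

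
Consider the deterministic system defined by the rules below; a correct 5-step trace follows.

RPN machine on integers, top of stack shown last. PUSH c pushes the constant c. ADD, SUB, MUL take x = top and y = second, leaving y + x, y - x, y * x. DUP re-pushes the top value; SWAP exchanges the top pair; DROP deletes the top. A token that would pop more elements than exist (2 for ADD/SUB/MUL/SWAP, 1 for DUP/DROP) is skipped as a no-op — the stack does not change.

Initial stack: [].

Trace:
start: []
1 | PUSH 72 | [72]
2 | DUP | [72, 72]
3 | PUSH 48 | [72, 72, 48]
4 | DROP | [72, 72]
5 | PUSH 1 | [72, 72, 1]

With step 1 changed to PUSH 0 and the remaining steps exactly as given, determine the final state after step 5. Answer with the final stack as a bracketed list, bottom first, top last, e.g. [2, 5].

[0, 0, 1]

(re-executing from step 1 with the substitution; state before step 1: [])
1 | PUSH 0 | [0]
2 | DUP | [0, 0]
3 | PUSH 48 | [0, 0, 48]
4 | DROP | [0, 0]
5 | PUSH 1 | [0, 0, 1]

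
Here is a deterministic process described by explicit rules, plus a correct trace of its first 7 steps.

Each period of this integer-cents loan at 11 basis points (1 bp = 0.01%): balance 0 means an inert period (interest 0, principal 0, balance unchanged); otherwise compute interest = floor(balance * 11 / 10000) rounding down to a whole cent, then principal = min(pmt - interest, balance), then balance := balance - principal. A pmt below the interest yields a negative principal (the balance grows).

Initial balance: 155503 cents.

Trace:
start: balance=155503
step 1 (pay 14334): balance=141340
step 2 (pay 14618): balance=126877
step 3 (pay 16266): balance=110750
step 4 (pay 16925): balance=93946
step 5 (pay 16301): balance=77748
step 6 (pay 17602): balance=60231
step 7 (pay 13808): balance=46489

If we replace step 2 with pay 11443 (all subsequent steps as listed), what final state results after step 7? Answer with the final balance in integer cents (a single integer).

(re-executing from step 2 with the substitution; state before step 2: balance=141340)
step 2 (pay 11443): balance=130052
step 3 (pay 16266): balance=113929
step 4 (pay 16925): balance=97129
step 5 (pay 16301): balance=80934
step 6 (pay 17602): balance=63421
step 7 (pay 13808): balance=49682

49682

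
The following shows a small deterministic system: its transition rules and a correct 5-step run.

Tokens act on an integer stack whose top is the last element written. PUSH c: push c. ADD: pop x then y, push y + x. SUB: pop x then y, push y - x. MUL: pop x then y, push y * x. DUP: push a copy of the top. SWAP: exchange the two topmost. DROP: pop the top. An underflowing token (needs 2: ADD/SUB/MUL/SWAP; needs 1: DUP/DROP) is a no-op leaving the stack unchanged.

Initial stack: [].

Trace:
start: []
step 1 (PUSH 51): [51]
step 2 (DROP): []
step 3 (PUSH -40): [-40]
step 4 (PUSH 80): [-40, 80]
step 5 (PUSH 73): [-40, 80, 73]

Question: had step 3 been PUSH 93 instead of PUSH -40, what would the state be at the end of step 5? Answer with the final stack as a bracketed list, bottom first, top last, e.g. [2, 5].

[93, 80, 73]

(re-executing from step 3 with the substitution; state before step 3: [])
step 3 (PUSH 93): [93]
step 4 (PUSH 80): [93, 80]
step 5 (PUSH 73): [93, 80, 73]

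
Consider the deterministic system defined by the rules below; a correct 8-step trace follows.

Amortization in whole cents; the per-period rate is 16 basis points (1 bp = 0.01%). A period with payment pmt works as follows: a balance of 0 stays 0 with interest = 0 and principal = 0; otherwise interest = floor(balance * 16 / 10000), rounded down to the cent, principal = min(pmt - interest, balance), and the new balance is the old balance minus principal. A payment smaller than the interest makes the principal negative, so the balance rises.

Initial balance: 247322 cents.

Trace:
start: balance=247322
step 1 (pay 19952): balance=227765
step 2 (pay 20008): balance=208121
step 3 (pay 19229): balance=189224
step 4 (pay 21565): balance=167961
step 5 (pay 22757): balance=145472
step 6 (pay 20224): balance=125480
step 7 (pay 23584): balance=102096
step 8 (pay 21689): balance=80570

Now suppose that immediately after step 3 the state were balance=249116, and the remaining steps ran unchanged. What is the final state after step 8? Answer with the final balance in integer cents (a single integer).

state after step 3 := balance=249116
step 4 (pay 21565): balance=227949
step 5 (pay 22757): balance=205556
step 6 (pay 20224): balance=185660
step 7 (pay 23584): balance=162373
step 8 (pay 21689): balance=140943

140943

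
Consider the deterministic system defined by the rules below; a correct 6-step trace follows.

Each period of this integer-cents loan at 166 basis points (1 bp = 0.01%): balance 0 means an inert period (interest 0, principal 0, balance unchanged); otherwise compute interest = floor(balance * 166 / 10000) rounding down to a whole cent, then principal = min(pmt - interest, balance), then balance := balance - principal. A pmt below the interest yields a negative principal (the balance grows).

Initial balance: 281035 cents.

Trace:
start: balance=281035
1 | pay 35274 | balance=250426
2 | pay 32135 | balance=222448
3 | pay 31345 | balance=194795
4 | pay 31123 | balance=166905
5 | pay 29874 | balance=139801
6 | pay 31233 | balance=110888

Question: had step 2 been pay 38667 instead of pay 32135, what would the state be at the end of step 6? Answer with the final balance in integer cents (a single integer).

(re-executing from step 2 with the substitution; state before step 2: balance=250426)
2 | pay 38667 | balance=215916
3 | pay 31345 | balance=188155
4 | pay 31123 | balance=160155
5 | pay 29874 | balance=132939
6 | pay 31233 | balance=103912

103912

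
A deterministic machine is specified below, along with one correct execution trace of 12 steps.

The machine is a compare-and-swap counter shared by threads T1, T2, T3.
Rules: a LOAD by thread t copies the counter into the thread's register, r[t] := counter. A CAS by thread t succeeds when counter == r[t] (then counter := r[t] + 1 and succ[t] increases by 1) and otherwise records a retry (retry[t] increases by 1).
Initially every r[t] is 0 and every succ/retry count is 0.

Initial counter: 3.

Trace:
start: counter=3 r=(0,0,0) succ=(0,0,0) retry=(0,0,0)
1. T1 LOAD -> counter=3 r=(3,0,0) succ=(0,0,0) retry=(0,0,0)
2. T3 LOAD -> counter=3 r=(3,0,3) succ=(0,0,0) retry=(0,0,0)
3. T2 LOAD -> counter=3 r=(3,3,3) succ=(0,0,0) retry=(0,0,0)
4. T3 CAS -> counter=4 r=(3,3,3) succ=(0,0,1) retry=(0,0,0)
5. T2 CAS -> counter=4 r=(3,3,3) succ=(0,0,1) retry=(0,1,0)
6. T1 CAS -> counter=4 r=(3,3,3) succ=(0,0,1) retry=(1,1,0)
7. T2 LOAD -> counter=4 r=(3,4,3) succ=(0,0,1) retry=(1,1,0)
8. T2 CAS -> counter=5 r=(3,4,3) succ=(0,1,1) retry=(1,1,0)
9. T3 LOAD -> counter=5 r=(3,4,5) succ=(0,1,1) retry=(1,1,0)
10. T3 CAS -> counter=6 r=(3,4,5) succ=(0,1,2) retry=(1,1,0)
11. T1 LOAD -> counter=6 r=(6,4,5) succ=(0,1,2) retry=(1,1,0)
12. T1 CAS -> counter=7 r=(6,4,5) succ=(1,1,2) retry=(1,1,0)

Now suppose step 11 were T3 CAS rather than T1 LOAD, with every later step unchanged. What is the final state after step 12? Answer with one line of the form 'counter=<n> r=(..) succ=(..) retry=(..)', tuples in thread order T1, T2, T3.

(re-executing from step 11 with the substitution; state before step 11: counter=6 r=(3,4,5) succ=(0,1,2) retry=(1,1,0))
11. T3 CAS -> counter=6 r=(3,4,5) succ=(0,1,2) retry=(1,1,1)
12. T1 CAS -> counter=6 r=(3,4,5) succ=(0,1,2) retry=(2,1,1)

counter=6 r=(3,4,5) succ=(0,1,2) retry=(2,1,1)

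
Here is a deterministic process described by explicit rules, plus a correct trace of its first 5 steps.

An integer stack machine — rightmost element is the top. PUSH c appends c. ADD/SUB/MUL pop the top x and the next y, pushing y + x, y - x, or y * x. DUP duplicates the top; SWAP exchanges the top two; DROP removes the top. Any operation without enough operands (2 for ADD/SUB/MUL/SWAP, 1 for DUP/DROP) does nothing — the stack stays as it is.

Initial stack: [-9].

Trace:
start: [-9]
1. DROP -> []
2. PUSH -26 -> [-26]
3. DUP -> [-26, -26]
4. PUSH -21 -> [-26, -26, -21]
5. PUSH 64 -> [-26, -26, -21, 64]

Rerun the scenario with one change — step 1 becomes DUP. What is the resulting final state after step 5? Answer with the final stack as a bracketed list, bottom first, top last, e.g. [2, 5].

(re-executing from step 1 with the substitution; state before step 1: [-9])
1. DUP -> [-9, -9]
2. PUSH -26 -> [-9, -9, -26]
3. DUP -> [-9, -9, -26, -26]
4. PUSH -21 -> [-9, -9, -26, -26, -21]
5. PUSH 64 -> [-9, -9, -26, -26, -21, 64]

[-9, -9, -26, -26, -21, 64]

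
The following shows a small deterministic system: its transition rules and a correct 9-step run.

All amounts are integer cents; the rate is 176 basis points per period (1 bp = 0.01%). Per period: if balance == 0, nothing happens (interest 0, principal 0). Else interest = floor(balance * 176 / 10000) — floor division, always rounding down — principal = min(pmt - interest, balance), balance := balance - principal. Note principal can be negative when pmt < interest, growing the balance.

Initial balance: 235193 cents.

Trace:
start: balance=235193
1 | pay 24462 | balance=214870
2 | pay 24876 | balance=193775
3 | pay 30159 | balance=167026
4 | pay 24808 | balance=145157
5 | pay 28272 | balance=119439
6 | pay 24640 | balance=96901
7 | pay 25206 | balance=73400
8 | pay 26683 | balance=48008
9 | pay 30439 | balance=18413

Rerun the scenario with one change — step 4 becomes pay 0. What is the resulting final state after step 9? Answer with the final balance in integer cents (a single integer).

45483

(re-executing from step 4 with the substitution; state before step 4: balance=167026)
4 | pay 0 | balance=169965
5 | pay 28272 | balance=144684
6 | pay 24640 | balance=122590
7 | pay 25206 | balance=99541
8 | pay 26683 | balance=74609
9 | pay 30439 | balance=45483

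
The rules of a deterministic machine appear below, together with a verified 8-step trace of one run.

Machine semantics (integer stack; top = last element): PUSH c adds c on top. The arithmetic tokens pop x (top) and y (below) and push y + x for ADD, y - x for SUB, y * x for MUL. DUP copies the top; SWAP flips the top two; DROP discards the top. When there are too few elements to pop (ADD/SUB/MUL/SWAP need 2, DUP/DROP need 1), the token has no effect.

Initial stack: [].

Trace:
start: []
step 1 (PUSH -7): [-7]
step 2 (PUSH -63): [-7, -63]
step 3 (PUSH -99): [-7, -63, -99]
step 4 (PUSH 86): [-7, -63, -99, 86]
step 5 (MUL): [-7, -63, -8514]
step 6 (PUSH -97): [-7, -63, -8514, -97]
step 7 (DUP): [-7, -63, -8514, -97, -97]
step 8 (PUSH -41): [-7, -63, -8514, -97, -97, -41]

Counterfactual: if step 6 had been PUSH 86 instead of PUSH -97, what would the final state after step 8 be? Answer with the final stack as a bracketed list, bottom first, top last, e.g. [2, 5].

[-7, -63, -8514, 86, 86, -41]

(re-executing from step 6 with the substitution; state before step 6: [-7, -63, -8514])
step 6 (PUSH 86): [-7, -63, -8514, 86]
step 7 (DUP): [-7, -63, -8514, 86, 86]
step 8 (PUSH -41): [-7, -63, -8514, 86, 86, -41]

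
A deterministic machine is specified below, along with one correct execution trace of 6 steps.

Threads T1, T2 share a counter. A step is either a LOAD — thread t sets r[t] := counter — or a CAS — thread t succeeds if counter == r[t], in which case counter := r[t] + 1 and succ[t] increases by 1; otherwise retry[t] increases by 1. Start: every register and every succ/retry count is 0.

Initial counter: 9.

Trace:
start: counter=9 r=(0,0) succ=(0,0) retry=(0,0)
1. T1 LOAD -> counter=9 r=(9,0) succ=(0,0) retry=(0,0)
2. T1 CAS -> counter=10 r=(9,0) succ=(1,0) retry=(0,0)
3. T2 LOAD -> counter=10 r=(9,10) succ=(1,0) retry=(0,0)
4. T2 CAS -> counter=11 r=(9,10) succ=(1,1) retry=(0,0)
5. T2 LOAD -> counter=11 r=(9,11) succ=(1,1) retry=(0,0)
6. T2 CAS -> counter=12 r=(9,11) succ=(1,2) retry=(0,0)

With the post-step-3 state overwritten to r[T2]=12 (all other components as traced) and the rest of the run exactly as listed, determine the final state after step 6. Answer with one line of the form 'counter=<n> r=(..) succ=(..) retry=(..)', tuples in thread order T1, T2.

state after step 3 := counter=10 r=(9,12) succ=(1,0) retry=(0,0)
4. T2 CAS -> counter=10 r=(9,12) succ=(1,0) retry=(0,1)
5. T2 LOAD -> counter=10 r=(9,10) succ=(1,0) retry=(0,1)
6. T2 CAS -> counter=11 r=(9,10) succ=(1,1) retry=(0,1)

counter=11 r=(9,10) succ=(1,1) retry=(0,1)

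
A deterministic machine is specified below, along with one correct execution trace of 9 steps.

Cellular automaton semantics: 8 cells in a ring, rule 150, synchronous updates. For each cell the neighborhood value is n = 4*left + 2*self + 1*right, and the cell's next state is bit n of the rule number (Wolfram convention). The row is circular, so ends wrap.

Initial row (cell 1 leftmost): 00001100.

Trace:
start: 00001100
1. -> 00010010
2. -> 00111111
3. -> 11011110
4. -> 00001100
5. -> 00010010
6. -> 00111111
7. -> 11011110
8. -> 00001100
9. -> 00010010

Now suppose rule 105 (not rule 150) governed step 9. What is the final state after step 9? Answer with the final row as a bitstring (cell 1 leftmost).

(re-executing step 9 under rule 105; state before step 9: 00001100)
9. -> 11101101

11101101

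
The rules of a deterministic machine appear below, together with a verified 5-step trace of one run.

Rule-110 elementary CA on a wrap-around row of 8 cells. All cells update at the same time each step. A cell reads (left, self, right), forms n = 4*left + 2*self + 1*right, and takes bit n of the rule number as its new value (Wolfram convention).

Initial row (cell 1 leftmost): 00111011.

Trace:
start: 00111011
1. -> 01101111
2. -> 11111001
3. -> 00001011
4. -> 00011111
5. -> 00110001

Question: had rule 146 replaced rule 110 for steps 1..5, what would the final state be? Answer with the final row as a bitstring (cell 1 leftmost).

10010000

(re-executing steps 1..5 under rule 146; state before step 1: 00111011)
1. -> 11010000
2. -> 00001001
3. -> 10010110
4. -> 01100000
5. -> 10010000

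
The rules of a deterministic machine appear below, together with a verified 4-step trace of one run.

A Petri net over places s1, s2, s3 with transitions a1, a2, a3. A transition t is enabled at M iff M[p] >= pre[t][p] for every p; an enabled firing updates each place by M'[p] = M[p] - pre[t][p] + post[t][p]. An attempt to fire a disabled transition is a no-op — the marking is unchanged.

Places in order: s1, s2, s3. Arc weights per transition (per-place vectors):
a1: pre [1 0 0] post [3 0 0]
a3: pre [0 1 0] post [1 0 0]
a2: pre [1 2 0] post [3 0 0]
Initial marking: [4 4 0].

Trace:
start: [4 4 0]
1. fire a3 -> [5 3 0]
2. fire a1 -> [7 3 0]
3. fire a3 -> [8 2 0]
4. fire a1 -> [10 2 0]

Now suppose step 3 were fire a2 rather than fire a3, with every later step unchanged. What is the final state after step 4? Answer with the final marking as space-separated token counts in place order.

11 1 0

(re-executing from step 3 with the substitution; state before step 3: [7 3 0])
3. fire a2 -> [9 1 0]
4. fire a1 -> [11 1 0]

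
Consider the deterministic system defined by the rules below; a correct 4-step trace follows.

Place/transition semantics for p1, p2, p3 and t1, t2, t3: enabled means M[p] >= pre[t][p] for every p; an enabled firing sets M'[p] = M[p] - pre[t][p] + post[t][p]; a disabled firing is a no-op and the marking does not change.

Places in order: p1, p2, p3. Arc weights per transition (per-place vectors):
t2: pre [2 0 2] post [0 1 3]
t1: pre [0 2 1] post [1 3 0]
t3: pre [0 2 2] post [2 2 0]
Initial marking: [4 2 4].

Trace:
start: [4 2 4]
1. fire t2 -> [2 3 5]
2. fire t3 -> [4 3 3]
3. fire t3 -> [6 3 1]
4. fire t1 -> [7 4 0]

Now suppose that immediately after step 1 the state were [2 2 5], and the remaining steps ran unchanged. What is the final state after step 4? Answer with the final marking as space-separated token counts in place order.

state after step 1 := [2 2 5]
2. fire t3 -> [4 2 3]
3. fire t3 -> [6 2 1]
4. fire t1 -> [7 3 0]

7 3 0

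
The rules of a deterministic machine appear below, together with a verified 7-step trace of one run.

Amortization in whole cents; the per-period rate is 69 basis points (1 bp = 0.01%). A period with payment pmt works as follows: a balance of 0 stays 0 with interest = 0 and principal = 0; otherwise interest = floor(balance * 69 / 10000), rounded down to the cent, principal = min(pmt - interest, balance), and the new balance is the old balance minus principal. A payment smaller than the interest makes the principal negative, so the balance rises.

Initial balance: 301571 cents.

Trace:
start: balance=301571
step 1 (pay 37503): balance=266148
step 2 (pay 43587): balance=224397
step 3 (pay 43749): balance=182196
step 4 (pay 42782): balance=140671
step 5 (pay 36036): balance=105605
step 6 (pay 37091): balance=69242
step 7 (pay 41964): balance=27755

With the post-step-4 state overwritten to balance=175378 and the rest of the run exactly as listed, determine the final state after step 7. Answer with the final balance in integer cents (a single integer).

63186

state after step 4 := balance=175378
step 5 (pay 36036): balance=140552
step 6 (pay 37091): balance=104430
step 7 (pay 41964): balance=63186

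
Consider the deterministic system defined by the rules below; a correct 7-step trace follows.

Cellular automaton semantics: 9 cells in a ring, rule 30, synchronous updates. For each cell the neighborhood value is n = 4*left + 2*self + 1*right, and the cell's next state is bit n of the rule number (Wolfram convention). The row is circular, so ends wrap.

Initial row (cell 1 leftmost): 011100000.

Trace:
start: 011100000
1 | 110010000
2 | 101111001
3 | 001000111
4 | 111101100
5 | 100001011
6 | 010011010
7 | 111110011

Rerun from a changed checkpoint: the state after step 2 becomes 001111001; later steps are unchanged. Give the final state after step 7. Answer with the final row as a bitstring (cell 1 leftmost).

state after step 2 := 001111001
3 | 111000111
4 | 000101100
5 | 001101010
6 | 011001011
7 | 010111010

010111010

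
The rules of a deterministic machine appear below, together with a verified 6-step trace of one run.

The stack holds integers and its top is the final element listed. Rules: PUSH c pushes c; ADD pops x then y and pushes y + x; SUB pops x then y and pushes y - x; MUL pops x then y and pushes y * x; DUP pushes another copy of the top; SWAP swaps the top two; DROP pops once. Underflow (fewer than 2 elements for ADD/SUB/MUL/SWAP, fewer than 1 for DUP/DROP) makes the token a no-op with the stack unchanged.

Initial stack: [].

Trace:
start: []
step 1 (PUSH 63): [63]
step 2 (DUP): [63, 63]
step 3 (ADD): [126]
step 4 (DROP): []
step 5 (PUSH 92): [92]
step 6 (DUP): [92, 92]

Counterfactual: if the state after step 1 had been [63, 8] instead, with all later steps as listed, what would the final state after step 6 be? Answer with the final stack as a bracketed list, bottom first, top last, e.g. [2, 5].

state after step 1 := [63, 8]
step 2 (DUP): [63, 8, 8]
step 3 (ADD): [63, 16]
step 4 (DROP): [63]
step 5 (PUSH 92): [63, 92]
step 6 (DUP): [63, 92, 92]

[63, 92, 92]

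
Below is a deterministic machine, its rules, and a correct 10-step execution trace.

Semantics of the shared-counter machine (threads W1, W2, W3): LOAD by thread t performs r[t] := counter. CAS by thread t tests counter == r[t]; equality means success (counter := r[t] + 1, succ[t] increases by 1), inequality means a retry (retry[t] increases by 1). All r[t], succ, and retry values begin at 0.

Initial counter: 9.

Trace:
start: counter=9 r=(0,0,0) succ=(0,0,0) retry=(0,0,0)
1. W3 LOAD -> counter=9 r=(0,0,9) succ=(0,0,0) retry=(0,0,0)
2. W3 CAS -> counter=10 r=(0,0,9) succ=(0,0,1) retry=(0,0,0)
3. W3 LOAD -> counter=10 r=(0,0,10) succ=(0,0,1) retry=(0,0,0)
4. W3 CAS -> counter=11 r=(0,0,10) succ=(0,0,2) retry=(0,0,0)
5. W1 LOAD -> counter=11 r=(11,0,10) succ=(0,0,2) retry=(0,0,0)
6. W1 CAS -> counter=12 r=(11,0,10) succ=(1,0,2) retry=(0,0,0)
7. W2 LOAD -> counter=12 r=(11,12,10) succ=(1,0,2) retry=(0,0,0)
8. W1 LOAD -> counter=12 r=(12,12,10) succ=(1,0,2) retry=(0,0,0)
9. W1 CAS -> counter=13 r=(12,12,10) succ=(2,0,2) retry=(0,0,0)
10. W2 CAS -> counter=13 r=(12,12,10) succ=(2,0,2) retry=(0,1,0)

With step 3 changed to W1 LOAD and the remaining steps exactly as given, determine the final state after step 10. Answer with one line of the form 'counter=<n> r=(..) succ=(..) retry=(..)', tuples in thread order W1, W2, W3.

(re-executing from step 3 with the substitution; state before step 3: counter=10 r=(0,0,9) succ=(0,0,1) retry=(0,0,0))
3. W1 LOAD -> counter=10 r=(10,0,9) succ=(0,0,1) retry=(0,0,0)
4. W3 CAS -> counter=10 r=(10,0,9) succ=(0,0,1) retry=(0,0,1)
5. W1 LOAD -> counter=10 r=(10,0,9) succ=(0,0,1) retry=(0,0,1)
6. W1 CAS -> counter=11 r=(10,0,9) succ=(1,0,1) retry=(0,0,1)
7. W2 LOAD -> counter=11 r=(10,11,9) succ=(1,0,1) retry=(0,0,1)
8. W1 LOAD -> counter=11 r=(11,11,9) succ=(1,0,1) retry=(0,0,1)
9. W1 CAS -> counter=12 r=(11,11,9) succ=(2,0,1) retry=(0,0,1)
10. W2 CAS -> counter=12 r=(11,11,9) succ=(2,0,1) retry=(0,1,1)

counter=12 r=(11,11,9) succ=(2,0,1) retry=(0,1,1)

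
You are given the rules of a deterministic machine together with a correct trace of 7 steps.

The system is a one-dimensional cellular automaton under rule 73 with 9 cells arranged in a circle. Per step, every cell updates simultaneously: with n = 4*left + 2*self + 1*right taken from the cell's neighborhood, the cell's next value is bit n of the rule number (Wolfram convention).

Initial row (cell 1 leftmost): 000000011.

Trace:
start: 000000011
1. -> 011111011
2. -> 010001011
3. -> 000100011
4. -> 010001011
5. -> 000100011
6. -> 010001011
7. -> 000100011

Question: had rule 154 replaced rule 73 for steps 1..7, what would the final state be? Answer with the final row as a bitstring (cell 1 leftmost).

010101010

(re-executing steps 1..7 under rule 154; state before step 1: 000000011)
1. -> 100000110
2. -> 010001100
3. -> 101011010
4. -> 000010000
5. -> 000101000
6. -> 001000100
7. -> 010101010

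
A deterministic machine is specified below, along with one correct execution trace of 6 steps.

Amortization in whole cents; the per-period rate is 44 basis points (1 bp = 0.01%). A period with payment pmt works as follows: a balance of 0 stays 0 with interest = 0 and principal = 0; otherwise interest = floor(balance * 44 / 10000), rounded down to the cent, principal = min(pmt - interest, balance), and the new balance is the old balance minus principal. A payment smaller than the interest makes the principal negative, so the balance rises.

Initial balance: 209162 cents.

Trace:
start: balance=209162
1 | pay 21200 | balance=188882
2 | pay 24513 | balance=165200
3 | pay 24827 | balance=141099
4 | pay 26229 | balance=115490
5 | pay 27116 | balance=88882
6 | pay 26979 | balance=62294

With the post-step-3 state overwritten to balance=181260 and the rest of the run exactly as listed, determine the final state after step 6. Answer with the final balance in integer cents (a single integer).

102987

state after step 3 := balance=181260
4 | pay 26229 | balance=155828
5 | pay 27116 | balance=129397
6 | pay 26979 | balance=102987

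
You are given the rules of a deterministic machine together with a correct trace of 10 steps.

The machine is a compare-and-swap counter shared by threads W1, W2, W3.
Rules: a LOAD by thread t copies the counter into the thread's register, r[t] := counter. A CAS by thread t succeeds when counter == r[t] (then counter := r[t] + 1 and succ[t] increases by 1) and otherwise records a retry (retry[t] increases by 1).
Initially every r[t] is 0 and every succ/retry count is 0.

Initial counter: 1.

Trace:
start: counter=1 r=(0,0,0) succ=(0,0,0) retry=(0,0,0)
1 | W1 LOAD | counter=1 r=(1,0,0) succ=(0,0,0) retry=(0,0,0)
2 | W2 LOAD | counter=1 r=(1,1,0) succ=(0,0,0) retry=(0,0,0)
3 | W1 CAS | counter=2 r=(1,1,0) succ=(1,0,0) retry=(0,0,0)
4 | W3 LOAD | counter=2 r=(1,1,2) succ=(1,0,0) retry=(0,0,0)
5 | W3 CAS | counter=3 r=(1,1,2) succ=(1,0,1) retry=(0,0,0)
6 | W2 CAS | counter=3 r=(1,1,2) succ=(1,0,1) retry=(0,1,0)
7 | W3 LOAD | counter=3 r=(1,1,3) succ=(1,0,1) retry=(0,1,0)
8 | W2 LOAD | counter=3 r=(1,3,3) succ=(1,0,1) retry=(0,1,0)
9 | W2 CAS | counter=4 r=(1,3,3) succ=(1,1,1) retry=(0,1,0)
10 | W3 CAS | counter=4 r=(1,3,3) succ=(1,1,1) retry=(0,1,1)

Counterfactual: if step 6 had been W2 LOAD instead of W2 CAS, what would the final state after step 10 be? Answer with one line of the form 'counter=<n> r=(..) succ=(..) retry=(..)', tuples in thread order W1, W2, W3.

counter=4 r=(1,3,3) succ=(1,1,1) retry=(0,0,1)

(re-executing from step 6 with the substitution; state before step 6: counter=3 r=(1,1,2) succ=(1,0,1) retry=(0,0,0))
6 | W2 LOAD | counter=3 r=(1,3,2) succ=(1,0,1) retry=(0,0,0)
7 | W3 LOAD | counter=3 r=(1,3,3) succ=(1,0,1) retry=(0,0,0)
8 | W2 LOAD | counter=3 r=(1,3,3) succ=(1,0,1) retry=(0,0,0)
9 | W2 CAS | counter=4 r=(1,3,3) succ=(1,1,1) retry=(0,0,0)
10 | W3 CAS | counter=4 r=(1,3,3) succ=(1,1,1) retry=(0,0,1)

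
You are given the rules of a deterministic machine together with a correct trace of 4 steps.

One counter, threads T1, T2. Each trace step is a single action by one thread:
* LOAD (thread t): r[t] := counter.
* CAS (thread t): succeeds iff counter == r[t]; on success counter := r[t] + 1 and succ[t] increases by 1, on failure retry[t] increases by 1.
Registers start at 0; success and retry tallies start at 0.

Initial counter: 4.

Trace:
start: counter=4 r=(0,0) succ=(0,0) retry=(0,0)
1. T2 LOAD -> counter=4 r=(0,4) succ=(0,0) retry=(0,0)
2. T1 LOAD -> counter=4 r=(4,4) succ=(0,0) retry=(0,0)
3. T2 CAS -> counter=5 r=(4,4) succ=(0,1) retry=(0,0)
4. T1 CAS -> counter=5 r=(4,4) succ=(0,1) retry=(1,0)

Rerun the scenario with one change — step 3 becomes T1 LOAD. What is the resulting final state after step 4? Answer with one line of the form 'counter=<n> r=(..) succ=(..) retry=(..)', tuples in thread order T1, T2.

counter=5 r=(4,4) succ=(1,0) retry=(0,0)

(re-executing from step 3 with the substitution; state before step 3: counter=4 r=(4,4) succ=(0,0) retry=(0,0))
3. T1 LOAD -> counter=4 r=(4,4) succ=(0,0) retry=(0,0)
4. T1 CAS -> counter=5 r=(4,4) succ=(1,0) retry=(0,0)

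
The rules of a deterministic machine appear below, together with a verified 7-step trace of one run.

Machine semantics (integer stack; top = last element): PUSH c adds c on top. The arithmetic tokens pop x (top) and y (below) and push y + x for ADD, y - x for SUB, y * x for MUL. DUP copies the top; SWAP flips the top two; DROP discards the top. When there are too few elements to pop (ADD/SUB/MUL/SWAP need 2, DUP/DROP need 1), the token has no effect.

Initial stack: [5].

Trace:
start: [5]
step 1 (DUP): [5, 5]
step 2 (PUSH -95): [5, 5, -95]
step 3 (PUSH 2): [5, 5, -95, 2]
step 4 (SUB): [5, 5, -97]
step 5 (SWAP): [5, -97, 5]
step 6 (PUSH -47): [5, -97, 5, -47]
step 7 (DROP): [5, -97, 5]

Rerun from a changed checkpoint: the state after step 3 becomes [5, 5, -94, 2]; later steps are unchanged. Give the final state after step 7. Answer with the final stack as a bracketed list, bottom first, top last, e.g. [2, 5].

state after step 3 := [5, 5, -94, 2]
step 4 (SUB): [5, 5, -96]
step 5 (SWAP): [5, -96, 5]
step 6 (PUSH -47): [5, -96, 5, -47]
step 7 (DROP): [5, -96, 5]

[5, -96, 5]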